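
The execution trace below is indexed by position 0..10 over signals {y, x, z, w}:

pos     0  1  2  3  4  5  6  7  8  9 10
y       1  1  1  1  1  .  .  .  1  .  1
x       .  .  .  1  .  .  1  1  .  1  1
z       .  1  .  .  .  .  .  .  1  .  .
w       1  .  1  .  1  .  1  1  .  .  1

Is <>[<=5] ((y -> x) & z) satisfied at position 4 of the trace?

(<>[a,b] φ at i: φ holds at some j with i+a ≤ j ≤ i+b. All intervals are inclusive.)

No

Check ((y -> x) & z) at each j in [4,9]:
  j=4: false
  j=5: false
  j=6: false
  j=7: false
  j=8: false
  j=9: false
No position in the window satisfies it → formula fails.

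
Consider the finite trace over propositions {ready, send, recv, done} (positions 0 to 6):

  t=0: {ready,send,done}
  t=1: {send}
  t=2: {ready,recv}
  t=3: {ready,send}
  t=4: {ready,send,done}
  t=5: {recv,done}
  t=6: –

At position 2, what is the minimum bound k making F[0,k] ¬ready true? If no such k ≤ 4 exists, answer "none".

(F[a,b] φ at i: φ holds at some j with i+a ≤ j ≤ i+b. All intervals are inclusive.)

3

Scan j = 2,3,… for ¬ready:
  j=2: fails
  j=3: fails
  j=4: fails
  j=5: holds
First hit at j=5, so smallest k = 5-2 = 3.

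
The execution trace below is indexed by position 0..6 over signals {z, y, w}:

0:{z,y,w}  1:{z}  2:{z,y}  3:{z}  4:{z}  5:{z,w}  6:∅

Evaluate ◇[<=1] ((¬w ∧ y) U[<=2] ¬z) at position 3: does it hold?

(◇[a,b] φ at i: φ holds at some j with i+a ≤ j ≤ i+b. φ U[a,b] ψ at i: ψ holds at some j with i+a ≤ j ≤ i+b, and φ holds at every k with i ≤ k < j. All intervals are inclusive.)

Does not hold

Check ((¬w ∧ y) U[<=2] ¬z) at each j in [3,4]:
  j=3: fails
  j=4: fails
No position in the window satisfies it → formula fails.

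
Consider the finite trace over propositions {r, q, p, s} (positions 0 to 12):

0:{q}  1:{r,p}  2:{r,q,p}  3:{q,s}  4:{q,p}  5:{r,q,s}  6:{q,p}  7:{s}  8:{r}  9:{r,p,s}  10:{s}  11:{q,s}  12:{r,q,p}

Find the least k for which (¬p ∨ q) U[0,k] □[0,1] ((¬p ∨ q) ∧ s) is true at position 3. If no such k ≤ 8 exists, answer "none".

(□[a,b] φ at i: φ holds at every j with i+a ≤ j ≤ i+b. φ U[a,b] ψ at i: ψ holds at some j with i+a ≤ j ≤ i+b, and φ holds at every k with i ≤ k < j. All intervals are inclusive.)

none

Need earliest j ≥ 3 with □[0,1] ((¬p ∨ q) ∧ s), and (¬p ∨ q) at every k in [3,j-1].
  j=3: rhs fails.
  j=4: rhs fails.
  j=5: rhs fails.
  j=6: rhs fails.
  j=7: rhs fails.
  j=8: rhs fails.
  j=9: rhs fails.
  j=10: rhs holds but lhs fails at k=9.
  j=11: rhs fails.
No witness within the range → none.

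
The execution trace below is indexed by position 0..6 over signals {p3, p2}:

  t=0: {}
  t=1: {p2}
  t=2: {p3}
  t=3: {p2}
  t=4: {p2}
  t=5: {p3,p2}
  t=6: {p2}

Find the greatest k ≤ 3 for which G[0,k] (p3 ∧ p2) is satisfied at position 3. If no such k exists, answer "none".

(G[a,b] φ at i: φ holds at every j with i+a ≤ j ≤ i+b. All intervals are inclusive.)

(p3 ∧ p2) must hold from j=3 onward; find where it first fails.
  j=3: fails → no k works.

none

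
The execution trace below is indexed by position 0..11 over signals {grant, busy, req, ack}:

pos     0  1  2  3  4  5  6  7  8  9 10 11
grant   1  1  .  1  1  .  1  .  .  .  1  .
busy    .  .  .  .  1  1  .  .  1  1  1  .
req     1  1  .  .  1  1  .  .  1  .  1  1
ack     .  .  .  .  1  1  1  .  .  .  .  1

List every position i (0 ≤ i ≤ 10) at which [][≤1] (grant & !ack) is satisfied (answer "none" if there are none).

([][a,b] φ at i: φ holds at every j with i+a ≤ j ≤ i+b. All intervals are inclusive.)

Evaluate at each i in [0,10]:
  i=0: ✓ (all of [0,1])
  i=1: ✗ (fails at j=2)
  i=2: ✗ (fails at j=2)
  i=3: ✗ (fails at j=4)
  i=4: ✗ (fails at j=4)
  i=5: ✗ (fails at j=5)
  i=6: ✗ (fails at j=6)
  i=7: ✗ (fails at j=7)
  i=8: ✗ (fails at j=8)
  i=9: ✗ (fails at j=9)
  i=10: ✗ (fails at j=11)

0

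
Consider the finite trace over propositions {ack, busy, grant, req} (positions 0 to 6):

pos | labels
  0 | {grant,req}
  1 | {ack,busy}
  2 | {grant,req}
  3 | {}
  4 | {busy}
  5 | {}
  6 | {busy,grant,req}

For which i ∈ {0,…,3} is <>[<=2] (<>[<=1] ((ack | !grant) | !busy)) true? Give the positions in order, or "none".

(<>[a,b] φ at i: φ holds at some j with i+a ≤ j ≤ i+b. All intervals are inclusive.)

0, 1, 2, 3

Evaluate at each i in [0,3]:
  i=0: ✓ (witness j=0)
  i=1: ✓ (witness j=1)
  i=2: ✓ (witness j=2)
  i=3: ✓ (witness j=3)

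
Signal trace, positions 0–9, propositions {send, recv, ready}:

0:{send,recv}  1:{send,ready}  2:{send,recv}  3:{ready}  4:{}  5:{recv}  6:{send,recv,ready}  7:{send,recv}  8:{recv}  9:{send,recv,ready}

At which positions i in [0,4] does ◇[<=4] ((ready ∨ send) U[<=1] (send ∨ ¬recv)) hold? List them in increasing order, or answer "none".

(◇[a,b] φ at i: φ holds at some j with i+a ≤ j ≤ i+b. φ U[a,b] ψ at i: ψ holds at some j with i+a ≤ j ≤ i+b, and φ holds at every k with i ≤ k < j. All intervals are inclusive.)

0, 1, 2, 3, 4

Evaluate at each i in [0,4]:
  i=0: ✓ (witness j=0)
  i=1: ✓ (witness j=1)
  i=2: ✓ (witness j=2)
  i=3: ✓ (witness j=3)
  i=4: ✓ (witness j=4)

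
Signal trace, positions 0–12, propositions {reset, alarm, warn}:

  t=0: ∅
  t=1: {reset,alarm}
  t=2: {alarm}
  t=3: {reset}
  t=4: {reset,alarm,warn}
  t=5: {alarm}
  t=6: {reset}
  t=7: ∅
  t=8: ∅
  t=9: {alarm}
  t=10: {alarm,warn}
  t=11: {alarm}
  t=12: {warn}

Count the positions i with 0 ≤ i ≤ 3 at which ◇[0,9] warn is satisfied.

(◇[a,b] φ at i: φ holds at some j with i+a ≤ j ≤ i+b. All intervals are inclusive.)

4

Evaluate at each i in [0,3]:
  i=0: ✓ (witness j=4)
  i=1: ✓ (witness j=4)
  i=2: ✓ (witness j=4)
  i=3: ✓ (witness j=4)
Positions where it holds: {0, 1, 2, 3} → 4.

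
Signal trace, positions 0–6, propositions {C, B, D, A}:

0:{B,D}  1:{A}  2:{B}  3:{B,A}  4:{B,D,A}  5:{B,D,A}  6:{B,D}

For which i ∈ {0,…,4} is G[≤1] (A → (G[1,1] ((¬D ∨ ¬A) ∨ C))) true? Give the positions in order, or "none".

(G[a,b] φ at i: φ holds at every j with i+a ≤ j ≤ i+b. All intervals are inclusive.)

Evaluate at each i in [0,4]:
  i=0: ✓ (all of [0,1])
  i=1: ✓ (all of [1,2])
  i=2: ✗ (fails at j=3)
  i=3: ✗ (fails at j=3)
  i=4: ✗ (fails at j=4)

0, 1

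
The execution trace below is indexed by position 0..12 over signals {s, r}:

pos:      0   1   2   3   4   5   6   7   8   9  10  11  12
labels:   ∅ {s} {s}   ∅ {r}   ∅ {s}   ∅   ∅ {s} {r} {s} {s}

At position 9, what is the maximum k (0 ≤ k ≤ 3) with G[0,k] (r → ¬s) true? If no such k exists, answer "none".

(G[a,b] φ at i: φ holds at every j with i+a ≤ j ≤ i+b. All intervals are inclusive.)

3

(r → ¬s) must hold from j=9 onward; find where it first fails.
  j=9: holds
  j=10: holds
  j=11: holds
  j=12: holds
Holds through j=12; largest k = 3.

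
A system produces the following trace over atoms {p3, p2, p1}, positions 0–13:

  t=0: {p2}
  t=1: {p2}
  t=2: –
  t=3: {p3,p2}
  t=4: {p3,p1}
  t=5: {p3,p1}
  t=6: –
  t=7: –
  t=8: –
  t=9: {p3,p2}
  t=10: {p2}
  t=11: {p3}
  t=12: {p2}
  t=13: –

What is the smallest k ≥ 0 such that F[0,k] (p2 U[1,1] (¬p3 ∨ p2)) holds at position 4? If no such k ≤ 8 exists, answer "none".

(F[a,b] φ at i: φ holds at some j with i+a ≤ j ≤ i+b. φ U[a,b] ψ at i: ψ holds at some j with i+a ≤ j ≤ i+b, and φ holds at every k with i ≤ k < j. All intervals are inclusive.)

5

Scan j = 4,5,… for (p2 U[1,1] (¬p3 ∨ p2)):
  j=4: fails
  j=5: fails
  j=6: fails
  j=7: fails
  j=8: fails
  j=9: holds
First hit at j=9, so smallest k = 9-4 = 5.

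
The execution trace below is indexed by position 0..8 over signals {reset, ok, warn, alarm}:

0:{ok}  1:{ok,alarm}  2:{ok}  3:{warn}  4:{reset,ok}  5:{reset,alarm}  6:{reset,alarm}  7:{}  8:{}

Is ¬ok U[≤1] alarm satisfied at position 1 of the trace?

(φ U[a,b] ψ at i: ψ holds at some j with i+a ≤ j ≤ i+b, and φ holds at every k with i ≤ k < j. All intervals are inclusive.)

Need some j in [1,2] with alarm, and ¬ok at every k in [1,j-1].
  j=1: alarm holds; no prefix to check → satisfied.

Holds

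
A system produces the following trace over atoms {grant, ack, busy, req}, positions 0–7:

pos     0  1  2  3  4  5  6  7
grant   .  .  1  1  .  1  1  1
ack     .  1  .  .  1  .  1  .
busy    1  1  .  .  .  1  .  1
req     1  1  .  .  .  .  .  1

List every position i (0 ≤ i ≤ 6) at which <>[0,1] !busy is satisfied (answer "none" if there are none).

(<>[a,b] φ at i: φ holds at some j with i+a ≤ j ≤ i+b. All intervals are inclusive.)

Evaluate at each i in [0,6]:
  i=0: ✗ (none in [0,1])
  i=1: ✓ (witness j=2)
  i=2: ✓ (witness j=2)
  i=3: ✓ (witness j=3)
  i=4: ✓ (witness j=4)
  i=5: ✓ (witness j=6)
  i=6: ✓ (witness j=6)

1, 2, 3, 4, 5, 6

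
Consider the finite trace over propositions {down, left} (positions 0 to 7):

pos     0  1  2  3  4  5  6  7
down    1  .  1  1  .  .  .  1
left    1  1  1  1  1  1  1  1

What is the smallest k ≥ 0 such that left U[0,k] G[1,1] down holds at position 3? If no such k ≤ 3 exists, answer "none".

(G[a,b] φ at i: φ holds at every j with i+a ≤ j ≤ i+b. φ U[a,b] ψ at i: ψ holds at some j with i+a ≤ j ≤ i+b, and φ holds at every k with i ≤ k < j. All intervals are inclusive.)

3

Need earliest j ≥ 3 with G[1,1] down, and left at every k in [3,j-1].
  j=3: rhs fails.
  j=4: rhs fails.
  j=5: rhs fails.
  j=6: rhs holds; lhs holds on [3,5]. k = 3.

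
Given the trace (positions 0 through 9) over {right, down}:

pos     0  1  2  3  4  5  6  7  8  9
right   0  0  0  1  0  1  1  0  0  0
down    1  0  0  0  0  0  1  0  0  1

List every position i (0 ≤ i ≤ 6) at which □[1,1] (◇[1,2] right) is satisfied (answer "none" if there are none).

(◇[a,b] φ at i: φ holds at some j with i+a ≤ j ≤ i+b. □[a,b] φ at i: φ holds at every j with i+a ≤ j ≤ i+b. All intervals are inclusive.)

Evaluate at each i in [0,6]:
  i=0: ✓ (all of [1,1])
  i=1: ✓ (all of [2,2])
  i=2: ✓ (all of [3,3])
  i=3: ✓ (all of [4,4])
  i=4: ✓ (all of [5,5])
  i=5: ✗ (fails at j=6)
  i=6: ✗ (fails at j=7)

0, 1, 2, 3, 4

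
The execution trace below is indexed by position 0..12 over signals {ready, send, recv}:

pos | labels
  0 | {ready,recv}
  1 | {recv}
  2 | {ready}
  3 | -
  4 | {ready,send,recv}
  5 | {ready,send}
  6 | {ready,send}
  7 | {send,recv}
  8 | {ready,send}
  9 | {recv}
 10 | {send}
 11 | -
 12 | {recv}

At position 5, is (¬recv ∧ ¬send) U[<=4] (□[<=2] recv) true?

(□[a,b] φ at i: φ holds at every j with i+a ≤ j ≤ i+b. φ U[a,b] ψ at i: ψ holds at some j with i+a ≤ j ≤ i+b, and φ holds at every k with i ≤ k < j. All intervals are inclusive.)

No

Need some j in [5,9] with □[<=2] recv, and (¬recv ∧ ¬send) at every k in [5,j-1].
  j=5: □[<=2] recv — fails at 5.
  j=6: □[<=2] recv — fails at 6.
  j=7: □[<=2] recv — fails at 8.
  j=8: □[<=2] recv — fails at 8.
  j=9: □[<=2] recv — fails at 10.
No j in the window works → until fails.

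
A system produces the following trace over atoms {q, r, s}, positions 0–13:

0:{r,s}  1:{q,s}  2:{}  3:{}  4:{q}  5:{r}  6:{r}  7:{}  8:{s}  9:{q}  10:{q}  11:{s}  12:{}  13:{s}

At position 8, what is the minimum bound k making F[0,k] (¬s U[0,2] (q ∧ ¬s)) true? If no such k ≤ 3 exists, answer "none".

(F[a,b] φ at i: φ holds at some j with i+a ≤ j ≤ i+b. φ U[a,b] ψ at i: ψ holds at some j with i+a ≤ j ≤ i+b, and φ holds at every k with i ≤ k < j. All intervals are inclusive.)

1

Scan j = 8,9,… for (¬s U[0,2] (q ∧ ¬s)):
  j=8: fails
  j=9: holds
First hit at j=9, so smallest k = 9-8 = 1.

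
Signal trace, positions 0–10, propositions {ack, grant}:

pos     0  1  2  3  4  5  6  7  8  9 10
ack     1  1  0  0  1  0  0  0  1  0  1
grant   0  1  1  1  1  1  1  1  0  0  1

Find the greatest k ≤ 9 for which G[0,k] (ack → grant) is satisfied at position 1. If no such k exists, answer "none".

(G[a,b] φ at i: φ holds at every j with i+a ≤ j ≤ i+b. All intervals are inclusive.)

6

(ack → grant) must hold from j=1 onward; find where it first fails.
  j=1: holds
  j=2: holds
  j=3: holds
  j=4: holds
  j=5: holds
  j=6: holds
  j=7: holds
  j=8: fails
Holds on [1,7], so largest k = 6.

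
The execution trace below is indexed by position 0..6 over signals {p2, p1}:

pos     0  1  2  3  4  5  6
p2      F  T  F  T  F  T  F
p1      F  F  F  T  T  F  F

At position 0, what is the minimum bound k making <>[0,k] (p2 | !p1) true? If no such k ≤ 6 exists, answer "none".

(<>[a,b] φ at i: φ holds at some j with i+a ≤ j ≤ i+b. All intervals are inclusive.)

0

Scan j = 0,1,… for (p2 | !p1):
  j=0: holds
First hit at j=0, so smallest k = 0-0 = 0.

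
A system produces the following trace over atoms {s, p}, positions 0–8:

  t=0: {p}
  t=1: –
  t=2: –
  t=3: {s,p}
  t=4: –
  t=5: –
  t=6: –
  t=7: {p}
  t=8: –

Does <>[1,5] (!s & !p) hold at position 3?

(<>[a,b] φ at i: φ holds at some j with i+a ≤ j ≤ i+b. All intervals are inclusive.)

Check (!s & !p) at each j in [4,8]:
  j=4: true
  j=5: true
  j=6: true
  j=7: false
  j=8: true
Found at j=4 → formula holds.

True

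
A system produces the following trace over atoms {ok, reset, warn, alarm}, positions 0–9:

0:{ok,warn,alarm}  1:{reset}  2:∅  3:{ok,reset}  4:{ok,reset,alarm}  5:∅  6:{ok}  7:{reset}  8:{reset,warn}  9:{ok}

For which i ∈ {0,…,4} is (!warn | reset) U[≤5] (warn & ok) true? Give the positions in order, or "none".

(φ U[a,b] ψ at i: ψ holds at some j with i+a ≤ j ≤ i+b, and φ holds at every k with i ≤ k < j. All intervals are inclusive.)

0

Evaluate at each i in [0,4]:
  i=0: ✓ (rhs at j=0)
  i=1: ✗ (no rhs in [1,6])
  i=2: ✗ (no rhs in [2,7])
  i=3: ✗ (no rhs in [3,8])
  i=4: ✗ (no rhs in [4,9])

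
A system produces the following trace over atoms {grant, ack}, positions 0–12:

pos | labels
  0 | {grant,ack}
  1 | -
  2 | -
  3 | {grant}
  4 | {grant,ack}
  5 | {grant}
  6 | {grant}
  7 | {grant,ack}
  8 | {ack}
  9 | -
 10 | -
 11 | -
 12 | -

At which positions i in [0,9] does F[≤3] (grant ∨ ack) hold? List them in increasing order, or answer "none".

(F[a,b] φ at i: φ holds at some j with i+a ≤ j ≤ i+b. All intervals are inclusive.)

Evaluate at each i in [0,9]:
  i=0: ✓ (witness j=0)
  i=1: ✓ (witness j=3)
  i=2: ✓ (witness j=3)
  i=3: ✓ (witness j=3)
  i=4: ✓ (witness j=4)
  i=5: ✓ (witness j=5)
  i=6: ✓ (witness j=6)
  i=7: ✓ (witness j=7)
  i=8: ✓ (witness j=8)
  i=9: ✗ (none in [9,12])

0, 1, 2, 3, 4, 5, 6, 7, 8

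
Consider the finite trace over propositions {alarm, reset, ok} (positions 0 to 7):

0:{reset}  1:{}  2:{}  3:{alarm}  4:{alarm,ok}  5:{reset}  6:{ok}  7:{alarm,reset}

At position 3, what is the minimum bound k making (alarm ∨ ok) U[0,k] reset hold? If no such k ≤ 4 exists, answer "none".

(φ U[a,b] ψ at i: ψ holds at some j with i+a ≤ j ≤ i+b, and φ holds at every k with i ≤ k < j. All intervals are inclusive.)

2

Need earliest j ≥ 3 with reset, and (alarm ∨ ok) at every k in [3,j-1].
  j=3: rhs fails.
  j=4: rhs fails.
  j=5: rhs holds; lhs holds on [3,4]. k = 2.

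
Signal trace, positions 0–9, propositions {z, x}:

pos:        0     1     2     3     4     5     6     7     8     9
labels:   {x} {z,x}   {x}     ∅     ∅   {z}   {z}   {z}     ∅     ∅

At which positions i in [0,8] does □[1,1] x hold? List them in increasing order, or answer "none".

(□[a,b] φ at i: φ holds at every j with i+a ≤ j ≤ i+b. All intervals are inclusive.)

Evaluate at each i in [0,8]:
  i=0: ✓ (all of [1,1])
  i=1: ✓ (all of [2,2])
  i=2: ✗ (fails at j=3)
  i=3: ✗ (fails at j=4)
  i=4: ✗ (fails at j=5)
  i=5: ✗ (fails at j=6)
  i=6: ✗ (fails at j=7)
  i=7: ✗ (fails at j=8)
  i=8: ✗ (fails at j=9)

0, 1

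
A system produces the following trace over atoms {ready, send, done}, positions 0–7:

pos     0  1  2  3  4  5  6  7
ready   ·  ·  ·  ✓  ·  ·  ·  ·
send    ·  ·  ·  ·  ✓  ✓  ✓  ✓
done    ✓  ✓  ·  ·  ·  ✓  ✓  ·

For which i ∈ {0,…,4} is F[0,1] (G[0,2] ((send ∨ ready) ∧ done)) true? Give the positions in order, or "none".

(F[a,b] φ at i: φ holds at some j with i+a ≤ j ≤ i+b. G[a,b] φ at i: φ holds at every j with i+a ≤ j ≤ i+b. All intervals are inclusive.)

Evaluate at each i in [0,4]:
  i=0: ✗ (none in [0,1])
  i=1: ✗ (none in [1,2])
  i=2: ✗ (none in [2,3])
  i=3: ✗ (none in [3,4])
  i=4: ✗ (none in [4,5])

none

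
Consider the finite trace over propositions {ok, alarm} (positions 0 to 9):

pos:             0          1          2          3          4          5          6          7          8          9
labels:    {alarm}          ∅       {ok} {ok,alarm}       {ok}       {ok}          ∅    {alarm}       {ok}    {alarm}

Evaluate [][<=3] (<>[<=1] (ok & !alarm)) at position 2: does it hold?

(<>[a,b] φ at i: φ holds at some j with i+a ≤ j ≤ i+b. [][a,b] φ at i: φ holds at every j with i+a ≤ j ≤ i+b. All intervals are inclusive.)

Check <>[<=1] (ok & !alarm) at every j in [2,5]:
  j=2: holds (witness at 2)
  j=3: holds (witness at 4)
  j=4: holds (witness at 4)
  j=5: holds (witness at 5)
All positions satisfy it → formula holds.

True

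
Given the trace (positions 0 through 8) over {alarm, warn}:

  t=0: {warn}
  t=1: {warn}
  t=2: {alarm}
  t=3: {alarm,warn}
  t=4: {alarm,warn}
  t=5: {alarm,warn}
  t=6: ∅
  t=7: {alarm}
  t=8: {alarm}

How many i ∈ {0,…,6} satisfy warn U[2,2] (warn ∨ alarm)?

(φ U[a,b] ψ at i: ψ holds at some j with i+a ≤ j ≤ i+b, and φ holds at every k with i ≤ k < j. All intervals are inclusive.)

Evaluate at each i in [0,6]:
  i=0: ✓ (rhs at j=2; lhs holds on [0,1])
  i=1: ✗ (lhs fails at k=2 before rhs at j=3)
  i=2: ✗ (lhs fails at k=2 before rhs at j=4)
  i=3: ✓ (rhs at j=5; lhs holds on [3,4])
  i=4: ✗ (no rhs in [6,6])
  i=5: ✗ (lhs fails at k=6 before rhs at j=7)
  i=6: ✗ (lhs fails at k=6 before rhs at j=8)
Positions where it holds: {0, 3} → 2.

2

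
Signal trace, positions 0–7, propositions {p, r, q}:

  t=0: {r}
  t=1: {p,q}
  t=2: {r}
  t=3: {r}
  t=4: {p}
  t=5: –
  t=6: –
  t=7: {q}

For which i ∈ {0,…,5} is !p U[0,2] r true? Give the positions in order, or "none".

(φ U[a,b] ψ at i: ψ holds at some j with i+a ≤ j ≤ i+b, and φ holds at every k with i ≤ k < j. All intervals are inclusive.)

0, 2, 3

Evaluate at each i in [0,5]:
  i=0: ✓ (rhs at j=0)
  i=1: ✗ (lhs fails at k=1 before rhs at j=2)
  i=2: ✓ (rhs at j=2)
  i=3: ✓ (rhs at j=3)
  i=4: ✗ (no rhs in [4,6])
  i=5: ✗ (no rhs in [5,7])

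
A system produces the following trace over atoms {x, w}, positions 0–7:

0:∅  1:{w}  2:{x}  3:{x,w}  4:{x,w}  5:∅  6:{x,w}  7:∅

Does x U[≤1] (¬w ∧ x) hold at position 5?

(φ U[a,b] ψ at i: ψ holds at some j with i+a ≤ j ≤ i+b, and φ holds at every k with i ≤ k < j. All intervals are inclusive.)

Does not hold

Need some j in [5,6] with (¬w ∧ x), and x at every k in [5,j-1].
  j=5: (¬w ∧ x) false.
  j=6: (¬w ∧ x) false.
No j in the window works → until fails.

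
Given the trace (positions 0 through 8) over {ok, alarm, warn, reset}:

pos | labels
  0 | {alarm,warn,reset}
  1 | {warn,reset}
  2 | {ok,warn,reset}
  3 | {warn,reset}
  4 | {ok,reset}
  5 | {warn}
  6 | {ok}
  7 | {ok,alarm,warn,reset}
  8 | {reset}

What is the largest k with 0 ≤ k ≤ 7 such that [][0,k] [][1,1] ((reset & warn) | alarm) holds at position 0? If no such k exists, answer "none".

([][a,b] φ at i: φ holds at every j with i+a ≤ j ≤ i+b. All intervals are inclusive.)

2

[][1,1] ((reset & warn) | alarm) must hold from j=0 onward; find where it first fails.
  j=0: holds
  j=1: holds
  j=2: holds
  j=3: fails
Holds on [0,2], so largest k = 2.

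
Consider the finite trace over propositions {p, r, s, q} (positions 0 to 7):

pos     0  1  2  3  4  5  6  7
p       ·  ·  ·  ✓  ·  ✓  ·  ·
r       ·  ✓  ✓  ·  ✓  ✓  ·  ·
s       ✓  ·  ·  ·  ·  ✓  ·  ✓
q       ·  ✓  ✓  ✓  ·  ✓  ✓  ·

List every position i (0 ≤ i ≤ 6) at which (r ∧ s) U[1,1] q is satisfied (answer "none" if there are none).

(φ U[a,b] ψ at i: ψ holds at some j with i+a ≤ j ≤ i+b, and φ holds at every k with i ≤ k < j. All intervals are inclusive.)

Evaluate at each i in [0,6]:
  i=0: ✗ (lhs fails at k=0 before rhs at j=1)
  i=1: ✗ (lhs fails at k=1 before rhs at j=2)
  i=2: ✗ (lhs fails at k=2 before rhs at j=3)
  i=3: ✗ (no rhs in [4,4])
  i=4: ✗ (lhs fails at k=4 before rhs at j=5)
  i=5: ✓ (rhs at j=6; lhs holds on [5,5])
  i=6: ✗ (no rhs in [7,7])

5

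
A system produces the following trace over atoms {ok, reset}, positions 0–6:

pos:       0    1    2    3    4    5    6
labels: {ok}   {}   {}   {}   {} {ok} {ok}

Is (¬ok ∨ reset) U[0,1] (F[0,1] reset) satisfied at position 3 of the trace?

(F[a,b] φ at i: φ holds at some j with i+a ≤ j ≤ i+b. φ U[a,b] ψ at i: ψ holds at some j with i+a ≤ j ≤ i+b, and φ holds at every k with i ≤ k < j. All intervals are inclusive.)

No

Need some j in [3,4] with F[0,1] reset, and (¬ok ∨ reset) at every k in [3,j-1].
  j=3: F[0,1] reset — fails (none in [3,4]).
  j=4: F[0,1] reset — fails (none in [4,5]).
No j in the window works → until fails.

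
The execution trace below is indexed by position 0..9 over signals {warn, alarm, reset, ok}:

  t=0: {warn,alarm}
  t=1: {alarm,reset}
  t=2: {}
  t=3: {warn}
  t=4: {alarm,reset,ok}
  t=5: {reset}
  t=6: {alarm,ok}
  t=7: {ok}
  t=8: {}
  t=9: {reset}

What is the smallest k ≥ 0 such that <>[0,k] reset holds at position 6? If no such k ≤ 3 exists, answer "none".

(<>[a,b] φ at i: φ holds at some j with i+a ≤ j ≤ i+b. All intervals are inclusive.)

Scan j = 6,7,… for reset:
  j=6: fails
  j=7: fails
  j=8: fails
  j=9: holds
First hit at j=9, so smallest k = 9-6 = 3.

3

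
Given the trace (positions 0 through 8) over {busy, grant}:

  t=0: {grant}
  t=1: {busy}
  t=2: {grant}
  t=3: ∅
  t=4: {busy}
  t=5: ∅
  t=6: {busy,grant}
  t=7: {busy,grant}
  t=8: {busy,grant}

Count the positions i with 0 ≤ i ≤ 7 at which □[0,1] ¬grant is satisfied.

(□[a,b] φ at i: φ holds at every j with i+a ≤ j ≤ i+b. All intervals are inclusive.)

2

Evaluate at each i in [0,7]:
  i=0: ✗ (fails at j=0)
  i=1: ✗ (fails at j=2)
  i=2: ✗ (fails at j=2)
  i=3: ✓ (all of [3,4])
  i=4: ✓ (all of [4,5])
  i=5: ✗ (fails at j=6)
  i=6: ✗ (fails at j=6)
  i=7: ✗ (fails at j=7)
Positions where it holds: {3, 4} → 2.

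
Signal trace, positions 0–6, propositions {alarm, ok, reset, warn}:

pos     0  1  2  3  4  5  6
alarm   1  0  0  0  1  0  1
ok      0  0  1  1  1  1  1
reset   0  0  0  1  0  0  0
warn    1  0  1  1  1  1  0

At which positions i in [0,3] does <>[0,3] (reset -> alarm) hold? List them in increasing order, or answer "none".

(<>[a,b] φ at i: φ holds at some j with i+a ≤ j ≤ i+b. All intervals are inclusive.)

Evaluate at each i in [0,3]:
  i=0: ✓ (witness j=0)
  i=1: ✓ (witness j=1)
  i=2: ✓ (witness j=2)
  i=3: ✓ (witness j=4)

0, 1, 2, 3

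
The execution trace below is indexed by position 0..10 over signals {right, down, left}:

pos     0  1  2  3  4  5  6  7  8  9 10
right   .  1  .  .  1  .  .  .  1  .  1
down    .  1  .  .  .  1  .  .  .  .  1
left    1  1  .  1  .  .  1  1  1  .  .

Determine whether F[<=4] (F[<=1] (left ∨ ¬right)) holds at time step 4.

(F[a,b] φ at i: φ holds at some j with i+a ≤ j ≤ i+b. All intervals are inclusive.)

Check F[<=1] (left ∨ ¬right) at each j in [4,8]:
  j=4: holds (witness at 5)
  j=5: holds (witness at 5)
  j=6: holds (witness at 6)
  j=7: holds (witness at 7)
  j=8: holds (witness at 8)
Found at j=4 → formula holds.

Yes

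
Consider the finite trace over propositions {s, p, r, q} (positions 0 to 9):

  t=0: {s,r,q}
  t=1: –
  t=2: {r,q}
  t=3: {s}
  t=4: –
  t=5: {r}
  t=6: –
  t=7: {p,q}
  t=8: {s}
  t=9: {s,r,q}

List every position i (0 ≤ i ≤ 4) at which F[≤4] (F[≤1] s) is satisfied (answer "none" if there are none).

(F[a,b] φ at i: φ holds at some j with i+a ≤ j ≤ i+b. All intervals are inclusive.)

0, 1, 2, 3, 4

Evaluate at each i in [0,4]:
  i=0: ✓ (witness j=0)
  i=1: ✓ (witness j=2)
  i=2: ✓ (witness j=2)
  i=3: ✓ (witness j=3)
  i=4: ✓ (witness j=7)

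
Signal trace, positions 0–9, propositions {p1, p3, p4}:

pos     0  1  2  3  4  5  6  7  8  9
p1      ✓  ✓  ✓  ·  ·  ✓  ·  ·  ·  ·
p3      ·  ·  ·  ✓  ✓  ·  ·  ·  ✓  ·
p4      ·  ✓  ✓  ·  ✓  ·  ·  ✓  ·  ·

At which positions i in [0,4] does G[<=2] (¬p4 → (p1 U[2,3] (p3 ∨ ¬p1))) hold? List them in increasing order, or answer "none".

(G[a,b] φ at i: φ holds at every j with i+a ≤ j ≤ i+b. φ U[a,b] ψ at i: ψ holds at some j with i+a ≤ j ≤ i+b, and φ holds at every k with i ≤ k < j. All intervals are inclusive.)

Evaluate at each i in [0,4]:
  i=0: ✓ (all of [0,2])
  i=1: ✗ (fails at j=3)
  i=2: ✗ (fails at j=3)
  i=3: ✗ (fails at j=3)
  i=4: ✗ (fails at j=5)

0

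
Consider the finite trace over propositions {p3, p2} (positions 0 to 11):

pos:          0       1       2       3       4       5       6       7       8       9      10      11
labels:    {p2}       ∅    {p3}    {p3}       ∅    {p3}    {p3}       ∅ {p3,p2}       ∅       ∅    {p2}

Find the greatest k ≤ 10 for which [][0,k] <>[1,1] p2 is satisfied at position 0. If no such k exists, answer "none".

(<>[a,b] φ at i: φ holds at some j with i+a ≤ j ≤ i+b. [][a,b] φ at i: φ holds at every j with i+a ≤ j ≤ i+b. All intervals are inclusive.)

<>[1,1] p2 must hold from j=0 onward; find where it first fails.
  j=0: fails → no k works.

none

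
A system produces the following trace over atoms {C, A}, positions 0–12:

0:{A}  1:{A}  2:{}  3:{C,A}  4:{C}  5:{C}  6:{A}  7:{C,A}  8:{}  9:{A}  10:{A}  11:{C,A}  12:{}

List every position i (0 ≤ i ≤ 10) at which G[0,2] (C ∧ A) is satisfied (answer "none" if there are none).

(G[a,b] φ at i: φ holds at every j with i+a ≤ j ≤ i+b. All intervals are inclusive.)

Evaluate at each i in [0,10]:
  i=0: ✗ (fails at j=0)
  i=1: ✗ (fails at j=1)
  i=2: ✗ (fails at j=2)
  i=3: ✗ (fails at j=4)
  i=4: ✗ (fails at j=4)
  i=5: ✗ (fails at j=5)
  i=6: ✗ (fails at j=6)
  i=7: ✗ (fails at j=8)
  i=8: ✗ (fails at j=8)
  i=9: ✗ (fails at j=9)
  i=10: ✗ (fails at j=10)

none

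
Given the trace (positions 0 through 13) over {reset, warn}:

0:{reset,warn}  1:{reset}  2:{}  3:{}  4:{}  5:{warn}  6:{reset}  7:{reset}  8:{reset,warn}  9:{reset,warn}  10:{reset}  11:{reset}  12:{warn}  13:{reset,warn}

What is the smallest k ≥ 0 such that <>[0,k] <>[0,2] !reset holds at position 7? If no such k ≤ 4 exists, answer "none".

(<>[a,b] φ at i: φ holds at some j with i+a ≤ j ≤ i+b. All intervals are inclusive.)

3

Scan j = 7,8,… for <>[0,2] !reset:
  j=7: fails
  j=8: fails
  j=9: fails
  j=10: holds
First hit at j=10, so smallest k = 10-7 = 3.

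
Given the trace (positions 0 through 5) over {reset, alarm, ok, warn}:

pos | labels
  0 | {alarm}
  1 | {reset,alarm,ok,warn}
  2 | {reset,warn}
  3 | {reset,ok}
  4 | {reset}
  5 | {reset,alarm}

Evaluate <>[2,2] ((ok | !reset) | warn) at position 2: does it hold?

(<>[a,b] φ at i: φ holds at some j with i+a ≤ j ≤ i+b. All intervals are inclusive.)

Does not hold

Check ((ok | !reset) | warn) at each j in [4,4]:
  j=4: false
No position in the window satisfies it → formula fails.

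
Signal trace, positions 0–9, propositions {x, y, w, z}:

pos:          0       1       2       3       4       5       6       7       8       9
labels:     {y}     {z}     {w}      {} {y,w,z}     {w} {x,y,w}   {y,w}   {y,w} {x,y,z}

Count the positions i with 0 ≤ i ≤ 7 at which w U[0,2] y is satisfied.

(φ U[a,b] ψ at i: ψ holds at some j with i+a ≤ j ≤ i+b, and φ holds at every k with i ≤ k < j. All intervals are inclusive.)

5

Evaluate at each i in [0,7]:
  i=0: ✓ (rhs at j=0)
  i=1: ✗ (no rhs in [1,3])
  i=2: ✗ (lhs fails at k=3 before rhs at j=4)
  i=3: ✗ (lhs fails at k=3 before rhs at j=4)
  i=4: ✓ (rhs at j=4)
  i=5: ✓ (rhs at j=6; lhs holds on [5,5])
  i=6: ✓ (rhs at j=6)
  i=7: ✓ (rhs at j=7)
Positions where it holds: {0, 4, 5, 6, 7} → 5.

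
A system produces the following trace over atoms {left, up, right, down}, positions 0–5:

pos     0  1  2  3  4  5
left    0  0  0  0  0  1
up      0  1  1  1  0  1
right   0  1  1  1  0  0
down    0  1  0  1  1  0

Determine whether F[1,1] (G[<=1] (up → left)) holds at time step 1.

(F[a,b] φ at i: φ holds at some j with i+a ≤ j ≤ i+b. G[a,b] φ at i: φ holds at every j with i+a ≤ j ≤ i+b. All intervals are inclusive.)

Check G[<=1] (up → left) at each j in [2,2]:
  j=2: fails at 2
No position in the window satisfies it → formula fails.

No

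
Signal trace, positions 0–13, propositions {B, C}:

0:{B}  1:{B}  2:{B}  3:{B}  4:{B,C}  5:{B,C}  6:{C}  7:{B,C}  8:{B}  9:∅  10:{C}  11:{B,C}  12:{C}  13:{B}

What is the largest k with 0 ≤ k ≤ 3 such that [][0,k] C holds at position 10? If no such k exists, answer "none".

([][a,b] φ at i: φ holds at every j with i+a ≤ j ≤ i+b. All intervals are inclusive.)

2

C must hold from j=10 onward; find where it first fails.
  j=10: holds
  j=11: holds
  j=12: holds
  j=13: fails
Holds on [10,12], so largest k = 2.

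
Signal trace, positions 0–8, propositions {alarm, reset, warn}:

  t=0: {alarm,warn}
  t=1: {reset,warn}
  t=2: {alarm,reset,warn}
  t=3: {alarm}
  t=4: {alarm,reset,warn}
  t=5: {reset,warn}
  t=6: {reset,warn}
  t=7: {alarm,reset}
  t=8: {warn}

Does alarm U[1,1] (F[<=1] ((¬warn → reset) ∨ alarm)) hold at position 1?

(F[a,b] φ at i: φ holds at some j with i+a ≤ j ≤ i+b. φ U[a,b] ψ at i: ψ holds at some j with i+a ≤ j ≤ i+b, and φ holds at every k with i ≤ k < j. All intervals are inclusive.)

Need some j in [2,2] with F[<=1] ((¬warn → reset) ∨ alarm), and alarm at every k in [1,j-1].
  j=2: F[<=1] ((¬warn → reset) ∨ alarm) holds, but alarm fails at k=1 → not this j.
No j in the window works → until fails.

Does not hold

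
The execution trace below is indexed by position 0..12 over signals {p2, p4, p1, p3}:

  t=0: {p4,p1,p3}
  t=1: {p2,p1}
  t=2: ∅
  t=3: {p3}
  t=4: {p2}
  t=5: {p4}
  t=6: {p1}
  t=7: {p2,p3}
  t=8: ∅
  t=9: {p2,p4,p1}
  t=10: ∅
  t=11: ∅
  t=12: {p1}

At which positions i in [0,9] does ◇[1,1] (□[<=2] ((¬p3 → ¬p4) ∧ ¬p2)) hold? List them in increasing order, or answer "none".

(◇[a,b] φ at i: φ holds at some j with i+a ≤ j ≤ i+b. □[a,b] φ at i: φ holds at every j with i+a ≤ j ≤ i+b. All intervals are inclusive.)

Evaluate at each i in [0,9]:
  i=0: ✗ (none in [1,1])
  i=1: ✗ (none in [2,2])
  i=2: ✗ (none in [3,3])
  i=3: ✗ (none in [4,4])
  i=4: ✗ (none in [5,5])
  i=5: ✗ (none in [6,6])
  i=6: ✗ (none in [7,7])
  i=7: ✗ (none in [8,8])
  i=8: ✗ (none in [9,9])
  i=9: ✓ (witness j=10)

9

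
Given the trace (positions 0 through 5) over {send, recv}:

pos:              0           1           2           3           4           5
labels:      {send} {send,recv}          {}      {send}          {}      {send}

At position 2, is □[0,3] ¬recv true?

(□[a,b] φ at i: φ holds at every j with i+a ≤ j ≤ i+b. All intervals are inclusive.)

Yes

Check ¬recv at every j in [2,5]:
  j=2: true
  j=3: true
  j=4: true
  j=5: true
All positions satisfy it → formula holds.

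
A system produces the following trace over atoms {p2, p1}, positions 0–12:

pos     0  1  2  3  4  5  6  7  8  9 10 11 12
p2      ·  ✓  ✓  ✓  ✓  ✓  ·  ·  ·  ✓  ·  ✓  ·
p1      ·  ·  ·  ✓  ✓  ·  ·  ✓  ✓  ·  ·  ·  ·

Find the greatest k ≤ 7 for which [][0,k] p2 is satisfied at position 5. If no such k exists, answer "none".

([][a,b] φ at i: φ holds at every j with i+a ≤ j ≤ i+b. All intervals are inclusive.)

p2 must hold from j=5 onward; find where it first fails.
  j=5: holds
  j=6: fails
Holds on [5,5], so largest k = 0.

0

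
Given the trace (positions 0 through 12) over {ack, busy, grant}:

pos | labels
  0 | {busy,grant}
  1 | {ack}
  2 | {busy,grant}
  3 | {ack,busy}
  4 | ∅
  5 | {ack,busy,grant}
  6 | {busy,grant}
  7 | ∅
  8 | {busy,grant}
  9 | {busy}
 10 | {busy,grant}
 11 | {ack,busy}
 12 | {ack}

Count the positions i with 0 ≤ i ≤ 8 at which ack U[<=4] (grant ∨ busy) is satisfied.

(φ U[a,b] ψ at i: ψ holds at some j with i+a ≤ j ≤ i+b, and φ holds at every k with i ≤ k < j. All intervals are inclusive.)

Evaluate at each i in [0,8]:
  i=0: ✓ (rhs at j=0)
  i=1: ✓ (rhs at j=2; lhs holds on [1,1])
  i=2: ✓ (rhs at j=2)
  i=3: ✓ (rhs at j=3)
  i=4: ✗ (lhs fails at k=4 before rhs at j=5)
  i=5: ✓ (rhs at j=5)
  i=6: ✓ (rhs at j=6)
  i=7: ✗ (lhs fails at k=7 before rhs at j=8)
  i=8: ✓ (rhs at j=8)
Positions where it holds: {0, 1, 2, 3, 5, 6, 8} → 7.

7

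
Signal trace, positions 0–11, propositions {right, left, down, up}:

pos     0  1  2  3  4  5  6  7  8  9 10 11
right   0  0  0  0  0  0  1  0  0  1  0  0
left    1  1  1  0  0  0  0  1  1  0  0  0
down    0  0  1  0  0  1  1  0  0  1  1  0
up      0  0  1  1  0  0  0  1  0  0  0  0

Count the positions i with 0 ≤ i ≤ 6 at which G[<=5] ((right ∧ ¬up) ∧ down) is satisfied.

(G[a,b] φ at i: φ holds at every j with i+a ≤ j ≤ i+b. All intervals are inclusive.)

0

Evaluate at each i in [0,6]:
  i=0: ✗ (fails at j=0)
  i=1: ✗ (fails at j=1)
  i=2: ✗ (fails at j=2)
  i=3: ✗ (fails at j=3)
  i=4: ✗ (fails at j=4)
  i=5: ✗ (fails at j=5)
  i=6: ✗ (fails at j=7)
Positions where it holds: {} → 0.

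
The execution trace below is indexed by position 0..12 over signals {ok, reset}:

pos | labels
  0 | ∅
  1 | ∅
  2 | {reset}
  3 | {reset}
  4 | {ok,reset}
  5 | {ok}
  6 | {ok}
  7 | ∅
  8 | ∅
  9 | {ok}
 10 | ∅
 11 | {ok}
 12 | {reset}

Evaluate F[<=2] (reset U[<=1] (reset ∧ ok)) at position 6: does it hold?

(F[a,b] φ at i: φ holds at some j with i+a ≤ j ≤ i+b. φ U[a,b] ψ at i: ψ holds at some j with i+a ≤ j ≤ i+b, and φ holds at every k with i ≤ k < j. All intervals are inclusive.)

Check (reset U[<=1] (reset ∧ ok)) at each j in [6,8]:
  j=6: fails
  j=7: fails
  j=8: fails
No position in the window satisfies it → formula fails.

Does not hold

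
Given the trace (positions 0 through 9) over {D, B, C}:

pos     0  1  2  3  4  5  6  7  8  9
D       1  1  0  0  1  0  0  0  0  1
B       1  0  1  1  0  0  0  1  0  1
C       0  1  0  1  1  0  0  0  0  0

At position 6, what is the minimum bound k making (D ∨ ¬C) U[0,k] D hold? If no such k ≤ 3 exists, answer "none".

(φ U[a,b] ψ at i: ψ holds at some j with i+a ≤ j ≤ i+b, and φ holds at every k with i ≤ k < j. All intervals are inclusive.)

3

Need earliest j ≥ 6 with D, and (D ∨ ¬C) at every k in [6,j-1].
  j=6: rhs fails.
  j=7: rhs fails.
  j=8: rhs fails.
  j=9: rhs holds; lhs holds on [6,8]. k = 3.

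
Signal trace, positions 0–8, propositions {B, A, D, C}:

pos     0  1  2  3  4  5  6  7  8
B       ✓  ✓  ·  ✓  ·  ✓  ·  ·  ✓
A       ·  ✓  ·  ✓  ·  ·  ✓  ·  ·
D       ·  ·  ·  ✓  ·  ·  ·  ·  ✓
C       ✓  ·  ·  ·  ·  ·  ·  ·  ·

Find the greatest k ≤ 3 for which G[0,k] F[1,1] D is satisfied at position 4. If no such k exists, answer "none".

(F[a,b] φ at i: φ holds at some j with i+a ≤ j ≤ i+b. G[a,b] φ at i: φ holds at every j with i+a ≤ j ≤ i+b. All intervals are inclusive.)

F[1,1] D must hold from j=4 onward; find where it first fails.
  j=4: fails → no k works.

none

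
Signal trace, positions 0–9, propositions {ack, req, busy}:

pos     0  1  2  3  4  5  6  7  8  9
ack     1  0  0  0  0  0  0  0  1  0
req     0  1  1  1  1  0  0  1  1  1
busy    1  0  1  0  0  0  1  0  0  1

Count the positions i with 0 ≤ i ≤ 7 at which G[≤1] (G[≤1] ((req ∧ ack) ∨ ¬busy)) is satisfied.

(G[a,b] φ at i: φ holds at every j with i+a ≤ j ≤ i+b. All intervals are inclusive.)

Evaluate at each i in [0,7]:
  i=0: ✗ (fails at j=0)
  i=1: ✗ (fails at j=1)
  i=2: ✗ (fails at j=2)
  i=3: ✓ (all of [3,4])
  i=4: ✗ (fails at j=5)
  i=5: ✗ (fails at j=5)
  i=6: ✗ (fails at j=6)
  i=7: ✗ (fails at j=8)
Positions where it holds: {3} → 1.

1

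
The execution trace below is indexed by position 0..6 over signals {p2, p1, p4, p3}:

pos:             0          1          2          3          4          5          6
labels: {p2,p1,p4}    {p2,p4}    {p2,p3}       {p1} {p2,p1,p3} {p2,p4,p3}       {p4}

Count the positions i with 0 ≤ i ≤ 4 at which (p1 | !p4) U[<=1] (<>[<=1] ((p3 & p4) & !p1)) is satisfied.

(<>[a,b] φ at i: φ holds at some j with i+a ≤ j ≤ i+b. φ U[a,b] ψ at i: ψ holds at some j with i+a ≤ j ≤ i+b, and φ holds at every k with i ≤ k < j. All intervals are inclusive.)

Evaluate at each i in [0,4]:
  i=0: ✗ (no rhs in [0,1])
  i=1: ✗ (no rhs in [1,2])
  i=2: ✗ (no rhs in [2,3])
  i=3: ✓ (rhs at j=4; lhs holds on [3,3])
  i=4: ✓ (rhs at j=4)
Positions where it holds: {3, 4} → 2.

2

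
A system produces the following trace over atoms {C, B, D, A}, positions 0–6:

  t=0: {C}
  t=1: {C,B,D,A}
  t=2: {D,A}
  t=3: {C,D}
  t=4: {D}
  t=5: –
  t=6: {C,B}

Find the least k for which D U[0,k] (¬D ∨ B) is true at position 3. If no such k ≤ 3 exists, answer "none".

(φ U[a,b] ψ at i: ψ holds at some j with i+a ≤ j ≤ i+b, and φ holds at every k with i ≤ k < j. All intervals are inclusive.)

2

Need earliest j ≥ 3 with (¬D ∨ B), and D at every k in [3,j-1].
  j=3: rhs fails.
  j=4: rhs fails.
  j=5: rhs holds; lhs holds on [3,4]. k = 2.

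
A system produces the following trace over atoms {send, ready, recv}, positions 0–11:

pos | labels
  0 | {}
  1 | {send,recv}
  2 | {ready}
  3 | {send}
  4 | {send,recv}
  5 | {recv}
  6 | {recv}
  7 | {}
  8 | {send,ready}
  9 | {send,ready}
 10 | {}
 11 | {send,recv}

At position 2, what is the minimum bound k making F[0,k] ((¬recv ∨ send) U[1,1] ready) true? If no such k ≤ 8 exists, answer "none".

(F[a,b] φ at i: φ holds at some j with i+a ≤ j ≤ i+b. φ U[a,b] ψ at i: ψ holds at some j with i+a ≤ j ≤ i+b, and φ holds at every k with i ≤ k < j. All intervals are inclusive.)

5

Scan j = 2,3,… for ((¬recv ∨ send) U[1,1] ready):
  j=2: fails
  j=3: fails
  j=4: fails
  j=5: fails
  j=6: fails
  j=7: holds
First hit at j=7, so smallest k = 7-2 = 5.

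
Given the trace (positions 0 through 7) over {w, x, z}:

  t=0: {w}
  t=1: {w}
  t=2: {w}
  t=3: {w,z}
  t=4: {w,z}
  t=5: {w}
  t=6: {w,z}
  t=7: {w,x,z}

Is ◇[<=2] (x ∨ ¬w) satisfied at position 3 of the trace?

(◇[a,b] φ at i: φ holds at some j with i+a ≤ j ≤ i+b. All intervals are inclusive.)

Check (x ∨ ¬w) at each j in [3,5]:
  j=3: false
  j=4: false
  j=5: false
No position in the window satisfies it → formula fails.

No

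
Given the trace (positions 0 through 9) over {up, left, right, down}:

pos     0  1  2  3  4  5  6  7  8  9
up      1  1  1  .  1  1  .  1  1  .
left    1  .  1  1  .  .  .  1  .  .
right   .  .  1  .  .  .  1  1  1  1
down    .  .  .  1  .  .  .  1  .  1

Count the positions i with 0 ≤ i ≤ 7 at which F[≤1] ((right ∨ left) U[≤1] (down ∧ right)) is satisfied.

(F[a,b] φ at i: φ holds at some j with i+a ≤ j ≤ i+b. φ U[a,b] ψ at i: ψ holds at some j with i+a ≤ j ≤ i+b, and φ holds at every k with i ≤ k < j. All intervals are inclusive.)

Evaluate at each i in [0,7]:
  i=0: ✗ (none in [0,1])
  i=1: ✗ (none in [1,2])
  i=2: ✗ (none in [2,3])
  i=3: ✗ (none in [3,4])
  i=4: ✗ (none in [4,5])
  i=5: ✓ (witness j=6)
  i=6: ✓ (witness j=6)
  i=7: ✓ (witness j=7)
Positions where it holds: {5, 6, 7} → 3.

3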